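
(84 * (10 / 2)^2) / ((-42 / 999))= -49950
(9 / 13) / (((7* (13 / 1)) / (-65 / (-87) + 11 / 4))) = 3651 / 137228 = 0.03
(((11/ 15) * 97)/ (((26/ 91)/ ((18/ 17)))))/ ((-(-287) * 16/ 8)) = 0.46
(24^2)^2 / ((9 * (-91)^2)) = 36864 / 8281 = 4.45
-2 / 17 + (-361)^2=2215455 / 17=130320.88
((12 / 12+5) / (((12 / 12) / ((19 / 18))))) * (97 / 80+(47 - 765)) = -1089517 / 240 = -4539.65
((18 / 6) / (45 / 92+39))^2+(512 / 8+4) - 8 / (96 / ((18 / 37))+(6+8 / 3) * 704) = 235562329341 / 3463922602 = 68.00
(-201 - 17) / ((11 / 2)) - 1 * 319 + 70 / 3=-11065 / 33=-335.30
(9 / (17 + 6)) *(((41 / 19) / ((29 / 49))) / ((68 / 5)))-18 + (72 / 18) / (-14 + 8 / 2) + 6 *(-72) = -1940240503 / 4308820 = -450.30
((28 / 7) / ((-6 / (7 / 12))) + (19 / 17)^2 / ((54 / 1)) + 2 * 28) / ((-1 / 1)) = -434114 / 7803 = -55.63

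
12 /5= 2.40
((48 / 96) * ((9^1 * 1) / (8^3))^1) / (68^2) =9 / 4734976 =0.00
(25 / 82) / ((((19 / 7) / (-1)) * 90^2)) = -7 / 504792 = -0.00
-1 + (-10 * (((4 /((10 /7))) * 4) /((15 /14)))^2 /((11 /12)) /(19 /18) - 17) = -29973738 /26125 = -1147.32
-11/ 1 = -11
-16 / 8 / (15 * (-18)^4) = -1 / 787320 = -0.00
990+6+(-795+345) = 546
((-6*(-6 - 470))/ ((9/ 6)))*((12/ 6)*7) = 26656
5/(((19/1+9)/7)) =1.25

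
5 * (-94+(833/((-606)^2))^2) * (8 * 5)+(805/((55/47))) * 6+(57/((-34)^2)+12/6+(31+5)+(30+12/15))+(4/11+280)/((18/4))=-14541.39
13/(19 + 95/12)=156/323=0.48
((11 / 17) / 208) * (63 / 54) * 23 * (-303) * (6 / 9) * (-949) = 13057583 / 816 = 16001.94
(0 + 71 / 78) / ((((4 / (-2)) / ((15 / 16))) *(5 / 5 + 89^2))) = -355 / 6591104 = -0.00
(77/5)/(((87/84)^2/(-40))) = -482944/841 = -574.25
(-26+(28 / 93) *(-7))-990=-94684 / 93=-1018.11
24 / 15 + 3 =23 / 5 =4.60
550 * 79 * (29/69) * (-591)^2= 146703841350/23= 6378427884.78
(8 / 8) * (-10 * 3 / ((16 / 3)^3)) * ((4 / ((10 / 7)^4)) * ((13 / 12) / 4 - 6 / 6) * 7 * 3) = 9529569 / 3276800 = 2.91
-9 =-9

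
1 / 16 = 0.06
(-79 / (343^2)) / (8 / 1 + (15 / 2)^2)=-316 / 30235793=-0.00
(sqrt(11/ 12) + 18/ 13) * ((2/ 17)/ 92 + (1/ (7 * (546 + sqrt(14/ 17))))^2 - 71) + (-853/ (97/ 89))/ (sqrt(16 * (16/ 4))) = -1511881745449556233351/ 7708290222327392152 - 54250470669005869 * sqrt(33)/ 4584629394722874 - 918 * sqrt(238)/ 44947347007087 - 221 * sqrt(7854)/ 89894694014174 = -264.11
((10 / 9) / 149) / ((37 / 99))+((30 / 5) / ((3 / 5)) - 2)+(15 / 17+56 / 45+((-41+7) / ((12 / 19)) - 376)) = -419.69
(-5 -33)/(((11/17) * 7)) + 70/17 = -5592/1309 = -4.27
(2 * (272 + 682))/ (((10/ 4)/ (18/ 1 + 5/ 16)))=139761/ 10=13976.10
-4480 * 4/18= -8960/9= -995.56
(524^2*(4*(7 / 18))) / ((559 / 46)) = 176826944 / 5031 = 35147.47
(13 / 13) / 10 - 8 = -79 / 10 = -7.90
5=5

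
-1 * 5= -5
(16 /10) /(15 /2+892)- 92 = -827524 /8995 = -92.00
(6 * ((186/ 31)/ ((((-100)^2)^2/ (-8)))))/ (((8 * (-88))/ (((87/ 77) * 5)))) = 783/ 33880000000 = 0.00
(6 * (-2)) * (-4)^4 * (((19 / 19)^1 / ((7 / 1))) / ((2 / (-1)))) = 1536 / 7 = 219.43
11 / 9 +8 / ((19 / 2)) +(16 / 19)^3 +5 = 472952 / 61731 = 7.66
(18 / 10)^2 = 3.24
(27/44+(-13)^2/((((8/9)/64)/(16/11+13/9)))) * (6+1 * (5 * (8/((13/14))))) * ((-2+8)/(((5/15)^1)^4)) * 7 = 5889590420.54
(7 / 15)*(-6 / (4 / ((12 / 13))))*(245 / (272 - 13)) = -294 / 481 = -0.61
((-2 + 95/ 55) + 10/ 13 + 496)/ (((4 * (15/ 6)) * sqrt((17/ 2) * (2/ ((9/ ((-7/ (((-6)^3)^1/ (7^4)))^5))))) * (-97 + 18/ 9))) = -29812764096 * sqrt(714)/ 111880162542223075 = -0.00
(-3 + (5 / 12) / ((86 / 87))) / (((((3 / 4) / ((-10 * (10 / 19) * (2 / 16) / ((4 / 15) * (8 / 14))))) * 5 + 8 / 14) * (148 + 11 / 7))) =1086575 / 18728736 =0.06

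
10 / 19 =0.53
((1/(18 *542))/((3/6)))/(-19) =-1/92682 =-0.00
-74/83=-0.89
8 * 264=2112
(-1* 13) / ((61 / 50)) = -650 / 61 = -10.66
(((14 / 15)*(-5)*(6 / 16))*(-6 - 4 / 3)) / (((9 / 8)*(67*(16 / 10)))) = 385 / 3618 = 0.11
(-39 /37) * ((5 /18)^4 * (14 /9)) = -0.01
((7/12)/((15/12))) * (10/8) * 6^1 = 7/2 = 3.50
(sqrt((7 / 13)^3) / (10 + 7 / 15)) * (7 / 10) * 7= 1029 * sqrt(91) / 53066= 0.18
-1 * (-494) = 494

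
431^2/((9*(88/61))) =14307.35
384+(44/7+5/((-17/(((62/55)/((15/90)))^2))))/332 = 2294495603/5975585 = 383.98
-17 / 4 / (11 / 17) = -289 / 44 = -6.57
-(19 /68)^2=-361 /4624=-0.08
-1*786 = -786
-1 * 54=-54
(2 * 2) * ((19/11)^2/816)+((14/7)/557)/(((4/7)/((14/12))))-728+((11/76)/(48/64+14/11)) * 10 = -8454258720887/11624769354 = -727.26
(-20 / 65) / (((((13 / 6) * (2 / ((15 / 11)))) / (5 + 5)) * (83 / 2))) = -3600 / 154297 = -0.02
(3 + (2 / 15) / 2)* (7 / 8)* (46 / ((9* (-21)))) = -529 / 810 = -0.65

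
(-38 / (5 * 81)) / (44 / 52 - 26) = 494 / 132435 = 0.00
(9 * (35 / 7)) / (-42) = -15 / 14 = -1.07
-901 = -901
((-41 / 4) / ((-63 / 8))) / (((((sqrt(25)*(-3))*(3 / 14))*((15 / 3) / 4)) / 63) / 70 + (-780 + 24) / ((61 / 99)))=-3921568 / 3696697593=-0.00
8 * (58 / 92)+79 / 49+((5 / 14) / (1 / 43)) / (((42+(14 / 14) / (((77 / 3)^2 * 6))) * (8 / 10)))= 15969323831 / 2245159812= 7.11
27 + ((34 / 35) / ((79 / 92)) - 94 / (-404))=15842121 / 558530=28.36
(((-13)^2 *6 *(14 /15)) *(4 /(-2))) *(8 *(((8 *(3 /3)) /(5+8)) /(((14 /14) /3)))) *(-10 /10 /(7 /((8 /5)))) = 159744 /25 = 6389.76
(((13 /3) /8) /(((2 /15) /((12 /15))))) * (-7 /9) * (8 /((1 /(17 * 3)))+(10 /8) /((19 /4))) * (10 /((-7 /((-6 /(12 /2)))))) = -504205 /342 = -1474.28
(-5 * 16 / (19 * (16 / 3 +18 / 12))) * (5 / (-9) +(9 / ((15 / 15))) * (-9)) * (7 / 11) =822080 / 25707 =31.98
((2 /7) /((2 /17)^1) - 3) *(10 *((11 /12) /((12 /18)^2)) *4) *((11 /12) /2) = -605 /28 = -21.61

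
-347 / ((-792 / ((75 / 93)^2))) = 216875 / 761112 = 0.28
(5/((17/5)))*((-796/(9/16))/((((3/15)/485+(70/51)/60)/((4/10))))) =-617696000/17281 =-35744.23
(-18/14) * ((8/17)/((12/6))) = -36/119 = -0.30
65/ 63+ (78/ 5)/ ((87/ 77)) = 135551/ 9135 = 14.84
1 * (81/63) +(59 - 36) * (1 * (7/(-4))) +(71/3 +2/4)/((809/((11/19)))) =-50286953/1291164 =-38.95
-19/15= -1.27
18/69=6/23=0.26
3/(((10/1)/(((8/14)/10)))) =3/175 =0.02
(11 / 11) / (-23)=-1 / 23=-0.04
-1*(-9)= 9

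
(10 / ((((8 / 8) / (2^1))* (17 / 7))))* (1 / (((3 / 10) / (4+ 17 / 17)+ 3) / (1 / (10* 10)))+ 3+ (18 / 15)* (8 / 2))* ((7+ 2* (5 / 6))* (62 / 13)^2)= 1285018448 / 101439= 12667.89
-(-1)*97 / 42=97 / 42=2.31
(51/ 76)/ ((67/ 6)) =153/ 2546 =0.06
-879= -879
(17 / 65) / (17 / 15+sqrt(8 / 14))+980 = 14313089 / 14599 - 1530*sqrt(7) / 14599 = 980.14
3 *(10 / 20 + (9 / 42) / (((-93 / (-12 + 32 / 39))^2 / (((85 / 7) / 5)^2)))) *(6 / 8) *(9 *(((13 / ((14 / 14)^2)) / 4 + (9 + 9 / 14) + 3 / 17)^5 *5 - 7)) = 217890790111395830982373831167 / 10890027160526011703296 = 20008287.11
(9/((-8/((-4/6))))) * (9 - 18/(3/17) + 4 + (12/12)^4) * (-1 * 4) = 264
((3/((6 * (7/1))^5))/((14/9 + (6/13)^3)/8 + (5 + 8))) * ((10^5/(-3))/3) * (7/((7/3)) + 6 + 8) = -466862500/1422011815749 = -0.00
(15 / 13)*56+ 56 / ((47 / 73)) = 92624 / 611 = 151.59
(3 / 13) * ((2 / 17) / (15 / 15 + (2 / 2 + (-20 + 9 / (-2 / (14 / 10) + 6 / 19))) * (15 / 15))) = -0.00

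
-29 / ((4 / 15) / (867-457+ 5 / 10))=-357135 / 8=-44641.88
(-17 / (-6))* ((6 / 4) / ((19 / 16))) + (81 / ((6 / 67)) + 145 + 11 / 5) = 200503 / 190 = 1055.28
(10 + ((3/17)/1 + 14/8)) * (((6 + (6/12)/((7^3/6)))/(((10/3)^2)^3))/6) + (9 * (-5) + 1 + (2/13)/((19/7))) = -506217068639109/11522056000000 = -43.93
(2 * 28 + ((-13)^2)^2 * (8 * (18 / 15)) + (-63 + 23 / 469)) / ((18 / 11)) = 3536219126 / 21105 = 167553.62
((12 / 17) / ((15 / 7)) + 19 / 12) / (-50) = -1951 / 51000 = -0.04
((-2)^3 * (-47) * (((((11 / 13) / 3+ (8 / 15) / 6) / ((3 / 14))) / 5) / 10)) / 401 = 571144 / 17593875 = 0.03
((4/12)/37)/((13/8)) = 8/1443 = 0.01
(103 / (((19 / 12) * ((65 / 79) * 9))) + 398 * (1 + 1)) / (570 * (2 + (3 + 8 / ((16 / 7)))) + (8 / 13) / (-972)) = 0.17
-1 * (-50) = 50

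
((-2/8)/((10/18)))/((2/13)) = -117/40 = -2.92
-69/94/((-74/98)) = 3381/3478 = 0.97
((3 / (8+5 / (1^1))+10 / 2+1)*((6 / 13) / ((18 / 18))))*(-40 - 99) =-67554 / 169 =-399.73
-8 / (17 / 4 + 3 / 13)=-416 / 233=-1.79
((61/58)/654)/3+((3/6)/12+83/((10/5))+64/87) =9622097/227592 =42.28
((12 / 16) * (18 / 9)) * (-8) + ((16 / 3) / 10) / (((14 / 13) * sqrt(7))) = -12 + 52 * sqrt(7) / 735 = -11.81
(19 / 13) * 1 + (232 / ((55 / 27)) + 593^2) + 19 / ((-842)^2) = 178312607607153 / 506909260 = 351764.35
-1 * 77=-77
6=6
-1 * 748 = -748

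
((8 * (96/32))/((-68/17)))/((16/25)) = -75/8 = -9.38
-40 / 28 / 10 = -1 / 7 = -0.14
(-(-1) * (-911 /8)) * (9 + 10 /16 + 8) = -2007.05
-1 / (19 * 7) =-1 / 133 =-0.01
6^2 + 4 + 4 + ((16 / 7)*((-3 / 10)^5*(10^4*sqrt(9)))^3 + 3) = -774799853 / 875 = -885485.55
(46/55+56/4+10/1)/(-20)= -683/550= -1.24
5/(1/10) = 50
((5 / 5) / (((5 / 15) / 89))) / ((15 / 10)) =178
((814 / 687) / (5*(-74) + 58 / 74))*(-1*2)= 60236 / 9385107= 0.01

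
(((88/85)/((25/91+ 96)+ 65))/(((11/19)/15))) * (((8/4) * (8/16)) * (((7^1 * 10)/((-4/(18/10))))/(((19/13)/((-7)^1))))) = 521703/20791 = 25.09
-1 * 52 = -52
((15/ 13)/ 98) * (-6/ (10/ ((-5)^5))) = 28125/ 1274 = 22.08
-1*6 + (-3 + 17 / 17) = -8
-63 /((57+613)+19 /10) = -630 /6719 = -0.09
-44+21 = -23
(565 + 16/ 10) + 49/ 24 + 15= 70037/ 120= 583.64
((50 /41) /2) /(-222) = -0.00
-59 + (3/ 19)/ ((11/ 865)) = -9736/ 209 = -46.58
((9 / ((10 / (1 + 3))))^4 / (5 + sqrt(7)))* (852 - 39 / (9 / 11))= 17669.57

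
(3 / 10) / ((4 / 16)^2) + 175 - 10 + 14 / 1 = 919 / 5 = 183.80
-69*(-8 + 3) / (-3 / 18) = -2070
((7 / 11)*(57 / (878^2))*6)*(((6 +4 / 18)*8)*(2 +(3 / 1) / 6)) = 74480 / 2119931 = 0.04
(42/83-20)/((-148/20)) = 8090/3071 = 2.63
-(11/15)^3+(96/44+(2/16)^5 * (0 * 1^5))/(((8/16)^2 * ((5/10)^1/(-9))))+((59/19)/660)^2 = -371472130361/2358774000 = -157.49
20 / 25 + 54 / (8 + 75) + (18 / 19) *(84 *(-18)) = -11283202 / 7885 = -1430.97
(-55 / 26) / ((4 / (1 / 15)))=-11 / 312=-0.04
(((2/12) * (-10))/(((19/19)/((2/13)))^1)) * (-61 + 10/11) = 6610/429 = 15.41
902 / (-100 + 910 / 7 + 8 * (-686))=-451 / 2729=-0.17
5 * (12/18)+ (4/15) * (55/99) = 94/27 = 3.48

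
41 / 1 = 41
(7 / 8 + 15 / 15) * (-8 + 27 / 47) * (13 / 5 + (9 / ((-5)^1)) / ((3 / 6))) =5235 / 376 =13.92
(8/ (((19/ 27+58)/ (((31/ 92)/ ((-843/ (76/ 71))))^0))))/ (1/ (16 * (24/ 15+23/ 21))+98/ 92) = 22495104/ 179661335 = 0.13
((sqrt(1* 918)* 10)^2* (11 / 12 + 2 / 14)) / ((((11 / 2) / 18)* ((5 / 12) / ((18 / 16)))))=66178620 / 77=859462.60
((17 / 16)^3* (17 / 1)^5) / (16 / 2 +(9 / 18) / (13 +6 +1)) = 34878787205 / 164352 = 212220.04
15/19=0.79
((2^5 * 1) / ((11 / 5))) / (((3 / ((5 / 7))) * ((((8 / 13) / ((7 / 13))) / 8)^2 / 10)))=56000 / 33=1696.97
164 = 164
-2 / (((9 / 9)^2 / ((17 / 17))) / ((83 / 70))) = -83 / 35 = -2.37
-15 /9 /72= -5 /216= -0.02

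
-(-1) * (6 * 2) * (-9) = -108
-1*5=-5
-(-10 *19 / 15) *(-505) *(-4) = 76760 / 3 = 25586.67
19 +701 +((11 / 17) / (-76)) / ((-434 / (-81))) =403723269 / 560728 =720.00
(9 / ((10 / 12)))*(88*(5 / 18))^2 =19360 / 3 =6453.33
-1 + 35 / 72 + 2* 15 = 2123 / 72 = 29.49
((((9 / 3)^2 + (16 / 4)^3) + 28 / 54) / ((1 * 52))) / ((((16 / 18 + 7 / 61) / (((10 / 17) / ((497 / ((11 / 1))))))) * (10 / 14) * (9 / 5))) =6659675 / 466870014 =0.01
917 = 917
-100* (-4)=400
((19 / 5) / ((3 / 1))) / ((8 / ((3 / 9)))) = 19 / 360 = 0.05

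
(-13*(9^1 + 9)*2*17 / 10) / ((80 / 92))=-45747 / 50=-914.94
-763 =-763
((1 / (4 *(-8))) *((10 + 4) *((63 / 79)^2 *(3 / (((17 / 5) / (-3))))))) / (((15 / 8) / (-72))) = -3000564 / 106097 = -28.28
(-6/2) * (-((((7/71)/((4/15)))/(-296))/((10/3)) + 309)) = 155854467/168128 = 927.00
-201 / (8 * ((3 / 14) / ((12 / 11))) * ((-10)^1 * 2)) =1407 / 220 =6.40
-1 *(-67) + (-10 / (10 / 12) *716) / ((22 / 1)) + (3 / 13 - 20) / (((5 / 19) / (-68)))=4784.82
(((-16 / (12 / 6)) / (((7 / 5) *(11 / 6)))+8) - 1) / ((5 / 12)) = 3588 / 385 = 9.32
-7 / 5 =-1.40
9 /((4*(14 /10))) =45 /28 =1.61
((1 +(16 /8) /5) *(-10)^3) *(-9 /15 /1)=840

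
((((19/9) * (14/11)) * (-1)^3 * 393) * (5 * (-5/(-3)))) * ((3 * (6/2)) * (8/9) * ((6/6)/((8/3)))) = -871150/33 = -26398.48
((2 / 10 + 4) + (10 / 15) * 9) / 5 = 51 / 25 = 2.04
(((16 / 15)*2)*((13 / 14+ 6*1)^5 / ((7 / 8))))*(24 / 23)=549589776448 / 13529635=40621.18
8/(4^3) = 1/8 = 0.12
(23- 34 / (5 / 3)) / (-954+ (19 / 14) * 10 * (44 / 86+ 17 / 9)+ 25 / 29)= -1021293 / 361600370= -0.00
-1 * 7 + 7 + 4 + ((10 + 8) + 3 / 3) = 23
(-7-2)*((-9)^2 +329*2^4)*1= -48105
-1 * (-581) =581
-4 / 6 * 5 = -10 / 3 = -3.33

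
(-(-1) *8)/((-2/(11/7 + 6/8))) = -65/7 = -9.29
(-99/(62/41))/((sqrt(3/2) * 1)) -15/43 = -53.80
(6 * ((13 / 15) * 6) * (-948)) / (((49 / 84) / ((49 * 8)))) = -99380736 / 5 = -19876147.20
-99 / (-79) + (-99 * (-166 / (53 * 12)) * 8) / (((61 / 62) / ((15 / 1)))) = 805257387 / 255407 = 3152.84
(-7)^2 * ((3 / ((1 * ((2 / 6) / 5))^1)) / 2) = 2205 / 2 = 1102.50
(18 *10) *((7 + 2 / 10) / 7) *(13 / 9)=1872 / 7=267.43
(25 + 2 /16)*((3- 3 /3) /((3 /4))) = 67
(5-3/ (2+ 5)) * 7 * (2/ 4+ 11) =368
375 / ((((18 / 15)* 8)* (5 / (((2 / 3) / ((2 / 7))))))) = 875 / 48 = 18.23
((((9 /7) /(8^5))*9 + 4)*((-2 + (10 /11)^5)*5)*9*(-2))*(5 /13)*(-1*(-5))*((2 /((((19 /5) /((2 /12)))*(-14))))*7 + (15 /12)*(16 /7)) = 85785994863590625 /31935696945152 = 2686.21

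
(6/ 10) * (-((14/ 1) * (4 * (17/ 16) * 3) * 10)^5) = -10872823862919375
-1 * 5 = -5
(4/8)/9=1/18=0.06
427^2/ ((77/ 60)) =1562820/ 11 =142074.55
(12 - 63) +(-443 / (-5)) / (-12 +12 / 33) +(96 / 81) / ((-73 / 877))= -91899083 / 1261440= -72.85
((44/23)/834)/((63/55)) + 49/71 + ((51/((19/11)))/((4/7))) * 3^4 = 13648361714093/3260441268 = 4186.05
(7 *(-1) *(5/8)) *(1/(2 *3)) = -35/48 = -0.73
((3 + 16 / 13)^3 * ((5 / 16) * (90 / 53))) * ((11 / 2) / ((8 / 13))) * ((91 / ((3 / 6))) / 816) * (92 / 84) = 1052321875 / 11994112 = 87.74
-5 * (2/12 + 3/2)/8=-25/24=-1.04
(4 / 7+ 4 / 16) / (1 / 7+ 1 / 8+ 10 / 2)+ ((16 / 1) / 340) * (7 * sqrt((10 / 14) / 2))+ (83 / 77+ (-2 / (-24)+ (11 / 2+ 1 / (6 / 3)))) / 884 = 3040427 / 18535440+ 2 * sqrt(70) / 85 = 0.36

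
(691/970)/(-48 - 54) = -691/98940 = -0.01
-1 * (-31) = 31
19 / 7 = 2.71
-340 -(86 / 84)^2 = -601609 / 1764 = -341.05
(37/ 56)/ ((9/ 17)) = 1.25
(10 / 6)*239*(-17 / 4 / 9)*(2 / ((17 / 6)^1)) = -1195 / 9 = -132.78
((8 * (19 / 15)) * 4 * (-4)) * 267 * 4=-865792 / 5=-173158.40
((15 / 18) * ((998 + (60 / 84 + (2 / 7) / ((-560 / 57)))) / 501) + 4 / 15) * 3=11358251 / 1963920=5.78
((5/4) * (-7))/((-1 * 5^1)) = 7/4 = 1.75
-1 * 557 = -557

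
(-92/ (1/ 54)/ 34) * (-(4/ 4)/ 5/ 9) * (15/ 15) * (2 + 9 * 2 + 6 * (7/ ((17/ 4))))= 140208/ 1445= 97.03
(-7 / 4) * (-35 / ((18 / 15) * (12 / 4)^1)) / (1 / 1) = 1225 / 72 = 17.01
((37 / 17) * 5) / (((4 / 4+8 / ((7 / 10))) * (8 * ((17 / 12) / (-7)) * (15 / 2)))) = -1813 / 25143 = -0.07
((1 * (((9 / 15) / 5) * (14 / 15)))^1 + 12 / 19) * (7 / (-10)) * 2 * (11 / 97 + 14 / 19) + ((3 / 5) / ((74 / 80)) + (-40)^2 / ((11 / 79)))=102352584704622 / 8907449375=11490.67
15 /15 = 1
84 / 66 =14 / 11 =1.27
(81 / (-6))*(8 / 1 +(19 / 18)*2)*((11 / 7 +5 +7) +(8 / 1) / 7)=-4017 / 2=-2008.50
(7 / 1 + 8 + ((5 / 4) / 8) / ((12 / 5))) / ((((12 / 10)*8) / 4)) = 28925 / 4608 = 6.28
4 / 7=0.57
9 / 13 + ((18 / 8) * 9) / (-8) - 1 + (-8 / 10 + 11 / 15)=-18131 / 6240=-2.91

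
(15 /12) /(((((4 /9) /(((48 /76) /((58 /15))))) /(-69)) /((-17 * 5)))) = 11876625 /4408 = 2694.33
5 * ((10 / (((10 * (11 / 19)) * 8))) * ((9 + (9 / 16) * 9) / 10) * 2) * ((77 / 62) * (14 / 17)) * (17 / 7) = 29925 / 3968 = 7.54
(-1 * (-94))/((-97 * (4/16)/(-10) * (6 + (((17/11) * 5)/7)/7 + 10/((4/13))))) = 4053280/4042281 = 1.00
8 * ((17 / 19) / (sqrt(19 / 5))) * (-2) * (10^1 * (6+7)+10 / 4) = -973.06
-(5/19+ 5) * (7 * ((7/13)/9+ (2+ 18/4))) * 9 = -537250/247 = -2175.10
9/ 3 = 3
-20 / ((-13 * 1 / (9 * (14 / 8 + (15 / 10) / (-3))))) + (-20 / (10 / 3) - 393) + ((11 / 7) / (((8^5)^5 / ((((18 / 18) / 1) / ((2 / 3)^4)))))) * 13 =-20995414709247264877122008013 / 55006124792465627449131008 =-381.69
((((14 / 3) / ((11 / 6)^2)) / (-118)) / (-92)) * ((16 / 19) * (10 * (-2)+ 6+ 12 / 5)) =-0.00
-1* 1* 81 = -81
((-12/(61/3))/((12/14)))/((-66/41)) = 287/671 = 0.43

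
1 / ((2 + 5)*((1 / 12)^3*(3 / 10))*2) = 2880 / 7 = 411.43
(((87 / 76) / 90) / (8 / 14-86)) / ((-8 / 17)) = 3451 / 10907520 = 0.00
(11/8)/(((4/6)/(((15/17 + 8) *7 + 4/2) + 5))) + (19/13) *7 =67585/442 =152.91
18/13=1.38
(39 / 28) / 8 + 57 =57.17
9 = 9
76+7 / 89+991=94970 / 89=1067.08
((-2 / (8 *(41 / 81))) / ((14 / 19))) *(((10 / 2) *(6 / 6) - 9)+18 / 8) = 1539 / 1312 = 1.17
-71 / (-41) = 71 / 41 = 1.73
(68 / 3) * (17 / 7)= 1156 / 21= 55.05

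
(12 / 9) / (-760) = -0.00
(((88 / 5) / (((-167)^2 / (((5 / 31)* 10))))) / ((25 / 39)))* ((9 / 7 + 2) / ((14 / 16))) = 1262976 / 211816955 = 0.01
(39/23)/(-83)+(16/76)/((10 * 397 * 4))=-2939861/143995870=-0.02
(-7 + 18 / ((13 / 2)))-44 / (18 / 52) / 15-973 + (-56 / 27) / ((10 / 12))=-346856 / 351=-988.19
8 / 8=1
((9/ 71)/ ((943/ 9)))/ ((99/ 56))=504/ 736483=0.00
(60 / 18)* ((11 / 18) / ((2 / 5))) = 275 / 54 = 5.09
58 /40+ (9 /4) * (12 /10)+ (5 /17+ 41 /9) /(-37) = 455023 /113220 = 4.02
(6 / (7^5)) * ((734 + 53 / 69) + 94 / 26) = 0.26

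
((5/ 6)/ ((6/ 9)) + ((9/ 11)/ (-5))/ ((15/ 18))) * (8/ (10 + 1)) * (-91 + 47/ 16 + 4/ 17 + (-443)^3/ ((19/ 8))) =-11539870805303/ 411400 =-28050245.03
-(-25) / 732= 0.03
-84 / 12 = -7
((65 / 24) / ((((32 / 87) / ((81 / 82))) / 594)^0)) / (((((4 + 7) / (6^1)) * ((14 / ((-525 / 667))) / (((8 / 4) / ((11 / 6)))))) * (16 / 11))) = -14625 / 234784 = -0.06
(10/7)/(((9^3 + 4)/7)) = 10/733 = 0.01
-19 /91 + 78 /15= 2271 /455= 4.99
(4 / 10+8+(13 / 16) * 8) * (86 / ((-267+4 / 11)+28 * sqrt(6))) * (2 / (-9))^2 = -118119452 / 464784075 - 12403952 * sqrt(6) / 464784075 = -0.32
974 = 974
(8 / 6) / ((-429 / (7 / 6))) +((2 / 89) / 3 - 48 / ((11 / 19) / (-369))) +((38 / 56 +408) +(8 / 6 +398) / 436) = 32514628677161 / 1048755708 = 31003.05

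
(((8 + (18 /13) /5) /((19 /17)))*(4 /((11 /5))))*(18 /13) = 658512 /35321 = 18.64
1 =1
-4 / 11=-0.36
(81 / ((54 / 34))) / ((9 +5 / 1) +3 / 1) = 3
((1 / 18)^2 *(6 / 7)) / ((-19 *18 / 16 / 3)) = -4 / 10773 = -0.00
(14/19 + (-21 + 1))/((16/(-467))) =85461/152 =562.24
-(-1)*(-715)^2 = 511225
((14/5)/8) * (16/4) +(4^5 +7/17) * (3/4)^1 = 261701/340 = 769.71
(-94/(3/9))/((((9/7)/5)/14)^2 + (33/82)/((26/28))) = -12029490200/18502091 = -650.17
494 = 494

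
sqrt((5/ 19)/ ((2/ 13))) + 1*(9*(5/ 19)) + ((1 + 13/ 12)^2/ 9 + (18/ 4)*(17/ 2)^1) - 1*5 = sqrt(2470)/ 38 + 888943/ 24624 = 37.41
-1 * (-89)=89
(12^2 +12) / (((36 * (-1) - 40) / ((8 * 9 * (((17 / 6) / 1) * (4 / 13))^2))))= -27744 / 247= -112.32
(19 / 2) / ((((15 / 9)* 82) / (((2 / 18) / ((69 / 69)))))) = 19 / 2460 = 0.01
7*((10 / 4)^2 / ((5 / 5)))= 175 / 4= 43.75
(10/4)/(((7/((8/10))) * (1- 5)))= -0.07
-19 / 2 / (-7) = 19 / 14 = 1.36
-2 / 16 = -1 / 8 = -0.12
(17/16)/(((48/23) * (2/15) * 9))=1955/4608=0.42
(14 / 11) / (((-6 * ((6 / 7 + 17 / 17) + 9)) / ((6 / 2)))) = -0.06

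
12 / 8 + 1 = 2.50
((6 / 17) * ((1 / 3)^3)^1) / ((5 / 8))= 16 / 765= 0.02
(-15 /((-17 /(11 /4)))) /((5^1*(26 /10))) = 165 /884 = 0.19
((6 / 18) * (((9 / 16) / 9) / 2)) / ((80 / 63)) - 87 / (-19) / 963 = 202319 / 15613440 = 0.01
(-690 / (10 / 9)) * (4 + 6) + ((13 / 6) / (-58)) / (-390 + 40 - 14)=-6210.00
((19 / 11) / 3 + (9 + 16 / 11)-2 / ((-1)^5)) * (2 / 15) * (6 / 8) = 43 / 33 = 1.30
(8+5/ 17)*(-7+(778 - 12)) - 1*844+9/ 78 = 2409497/ 442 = 5451.35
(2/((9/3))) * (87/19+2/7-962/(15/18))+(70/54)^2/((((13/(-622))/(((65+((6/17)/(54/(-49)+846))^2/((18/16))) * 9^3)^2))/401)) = -822765914300206864111715996041687/11365657222041281250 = -72390526850011.53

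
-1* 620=-620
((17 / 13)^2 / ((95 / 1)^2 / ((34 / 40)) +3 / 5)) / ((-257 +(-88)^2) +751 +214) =24565 / 1289193017788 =0.00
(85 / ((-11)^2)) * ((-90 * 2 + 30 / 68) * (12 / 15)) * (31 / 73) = -34410 / 803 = -42.85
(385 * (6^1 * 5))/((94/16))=92400/47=1965.96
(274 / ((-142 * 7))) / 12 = -137 / 5964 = -0.02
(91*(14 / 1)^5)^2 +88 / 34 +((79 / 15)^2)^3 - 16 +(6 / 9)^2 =463830835454639047743857 / 193640625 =2395317797877584.04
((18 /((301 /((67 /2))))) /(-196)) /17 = -603 /1002932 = -0.00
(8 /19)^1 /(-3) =-8 /57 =-0.14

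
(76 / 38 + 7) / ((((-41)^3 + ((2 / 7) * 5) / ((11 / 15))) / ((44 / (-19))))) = 30492 / 100828573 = 0.00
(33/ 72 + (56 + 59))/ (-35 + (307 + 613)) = 2771/ 21240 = 0.13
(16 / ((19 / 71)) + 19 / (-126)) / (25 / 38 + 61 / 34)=2427175 / 99792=24.32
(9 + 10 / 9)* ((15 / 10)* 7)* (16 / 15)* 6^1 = 10192 / 15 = 679.47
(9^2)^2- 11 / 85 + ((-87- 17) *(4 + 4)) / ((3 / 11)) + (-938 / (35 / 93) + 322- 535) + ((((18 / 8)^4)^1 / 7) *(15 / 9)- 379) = 39472757 / 91392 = 431.91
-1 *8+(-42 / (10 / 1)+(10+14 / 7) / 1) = -1 / 5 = -0.20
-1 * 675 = -675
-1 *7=-7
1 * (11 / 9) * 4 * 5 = 220 / 9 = 24.44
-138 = -138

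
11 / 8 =1.38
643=643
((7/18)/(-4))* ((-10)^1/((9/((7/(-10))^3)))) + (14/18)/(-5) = -12481/64800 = -0.19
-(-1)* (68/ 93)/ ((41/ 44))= 2992/ 3813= 0.78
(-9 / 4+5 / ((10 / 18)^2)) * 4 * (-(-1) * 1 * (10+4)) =3906 / 5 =781.20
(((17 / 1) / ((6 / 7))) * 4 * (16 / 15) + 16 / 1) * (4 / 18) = 9056 / 405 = 22.36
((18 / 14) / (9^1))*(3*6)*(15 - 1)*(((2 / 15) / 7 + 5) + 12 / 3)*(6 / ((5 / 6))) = 409104 / 175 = 2337.74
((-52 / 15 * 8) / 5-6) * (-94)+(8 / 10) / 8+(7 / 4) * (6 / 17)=1384783 / 1275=1086.10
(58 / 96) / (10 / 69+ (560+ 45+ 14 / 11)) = 7337 / 7364336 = 0.00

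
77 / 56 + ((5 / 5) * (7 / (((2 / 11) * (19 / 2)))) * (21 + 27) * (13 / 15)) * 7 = 897941 / 760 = 1181.50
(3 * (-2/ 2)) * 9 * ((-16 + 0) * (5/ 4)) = 540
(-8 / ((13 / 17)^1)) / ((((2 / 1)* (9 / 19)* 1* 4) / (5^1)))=-1615 / 117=-13.80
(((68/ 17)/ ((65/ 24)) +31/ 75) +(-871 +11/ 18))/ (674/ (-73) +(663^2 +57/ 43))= -15948370663/ 8071726279500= -0.00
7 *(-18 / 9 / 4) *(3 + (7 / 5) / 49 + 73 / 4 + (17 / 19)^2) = -1115879 / 14440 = -77.28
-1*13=-13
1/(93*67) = 1/6231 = 0.00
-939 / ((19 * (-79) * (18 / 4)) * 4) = 313 / 9006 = 0.03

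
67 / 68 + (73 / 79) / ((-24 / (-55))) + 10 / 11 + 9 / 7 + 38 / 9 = 70881571 / 7445592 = 9.52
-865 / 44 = -19.66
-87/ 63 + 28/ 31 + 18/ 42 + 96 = 62464/ 651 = 95.95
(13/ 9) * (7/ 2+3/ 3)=13/ 2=6.50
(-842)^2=708964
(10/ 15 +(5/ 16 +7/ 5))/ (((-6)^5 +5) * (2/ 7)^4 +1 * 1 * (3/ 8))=-1370971/ 29624550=-0.05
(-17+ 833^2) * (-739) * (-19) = 9742656752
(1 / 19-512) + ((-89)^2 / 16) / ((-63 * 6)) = -58979395 / 114912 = -513.26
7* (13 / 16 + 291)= 2042.69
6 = 6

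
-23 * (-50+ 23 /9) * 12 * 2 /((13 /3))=78568 /13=6043.69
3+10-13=0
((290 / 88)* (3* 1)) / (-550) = -87 / 4840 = -0.02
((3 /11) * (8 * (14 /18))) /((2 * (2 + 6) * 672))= 1 /6336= 0.00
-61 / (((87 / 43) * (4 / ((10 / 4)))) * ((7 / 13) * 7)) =-170495 / 34104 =-5.00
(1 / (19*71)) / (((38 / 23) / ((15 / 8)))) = 345 / 410096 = 0.00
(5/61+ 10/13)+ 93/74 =123699/58682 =2.11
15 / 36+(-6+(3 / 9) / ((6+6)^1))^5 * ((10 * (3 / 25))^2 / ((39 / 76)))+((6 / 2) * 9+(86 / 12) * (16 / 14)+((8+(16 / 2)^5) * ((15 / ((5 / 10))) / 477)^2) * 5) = -6645038036691203 / 322006321728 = -20636.36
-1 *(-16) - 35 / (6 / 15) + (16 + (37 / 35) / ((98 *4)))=-761423 / 13720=-55.50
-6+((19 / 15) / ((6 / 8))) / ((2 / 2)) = -194 / 45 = -4.31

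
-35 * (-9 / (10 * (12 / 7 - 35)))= -441 / 466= -0.95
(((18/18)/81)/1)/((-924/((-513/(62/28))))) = 19/6138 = 0.00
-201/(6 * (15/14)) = -469/15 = -31.27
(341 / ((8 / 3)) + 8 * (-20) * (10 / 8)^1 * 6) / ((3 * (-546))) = 0.65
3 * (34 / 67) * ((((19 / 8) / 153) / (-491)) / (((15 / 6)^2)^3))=-304 / 1542046875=-0.00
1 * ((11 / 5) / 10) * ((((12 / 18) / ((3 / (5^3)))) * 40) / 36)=550 / 81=6.79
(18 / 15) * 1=6 / 5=1.20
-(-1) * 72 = 72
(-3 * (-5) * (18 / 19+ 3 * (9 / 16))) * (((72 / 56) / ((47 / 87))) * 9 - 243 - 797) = -4026382695 / 100016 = -40257.39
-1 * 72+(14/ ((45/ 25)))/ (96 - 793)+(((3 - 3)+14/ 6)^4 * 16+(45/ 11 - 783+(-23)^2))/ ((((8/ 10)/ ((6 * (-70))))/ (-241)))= 5876446267367/ 207009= 28387395.08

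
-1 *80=-80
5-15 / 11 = 40 / 11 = 3.64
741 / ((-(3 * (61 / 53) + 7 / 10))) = -178.43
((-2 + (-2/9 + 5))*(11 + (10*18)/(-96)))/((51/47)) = 85775/3672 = 23.36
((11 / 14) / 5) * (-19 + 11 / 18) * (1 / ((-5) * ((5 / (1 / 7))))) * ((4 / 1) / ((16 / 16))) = 3641 / 55125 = 0.07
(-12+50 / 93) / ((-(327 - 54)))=82 / 1953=0.04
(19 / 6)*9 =28.50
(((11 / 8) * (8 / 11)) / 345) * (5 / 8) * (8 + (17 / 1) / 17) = 3 / 184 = 0.02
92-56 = 36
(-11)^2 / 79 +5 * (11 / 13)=5918 / 1027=5.76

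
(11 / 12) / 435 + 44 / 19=229889 / 99180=2.32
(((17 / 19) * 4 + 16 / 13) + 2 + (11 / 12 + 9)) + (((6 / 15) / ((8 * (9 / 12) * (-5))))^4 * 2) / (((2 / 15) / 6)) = 11619611351 / 694687500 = 16.73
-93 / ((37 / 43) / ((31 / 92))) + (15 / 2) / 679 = -84149421 / 2311316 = -36.41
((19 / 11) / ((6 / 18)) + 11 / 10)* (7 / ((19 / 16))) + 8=45.03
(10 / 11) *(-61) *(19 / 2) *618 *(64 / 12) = -19100320 / 11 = -1736392.73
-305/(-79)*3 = 11.58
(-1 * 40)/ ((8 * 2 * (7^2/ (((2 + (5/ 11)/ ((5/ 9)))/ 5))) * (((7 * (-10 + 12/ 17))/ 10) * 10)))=527/ 1192268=0.00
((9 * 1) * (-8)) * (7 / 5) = -504 / 5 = -100.80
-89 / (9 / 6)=-59.33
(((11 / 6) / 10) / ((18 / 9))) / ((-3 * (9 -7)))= -11 / 720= -0.02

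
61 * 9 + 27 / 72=4395 / 8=549.38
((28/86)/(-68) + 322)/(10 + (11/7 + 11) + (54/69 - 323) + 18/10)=-126319795/116845964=-1.08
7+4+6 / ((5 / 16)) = 151 / 5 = 30.20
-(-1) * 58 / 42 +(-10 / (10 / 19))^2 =7610 / 21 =362.38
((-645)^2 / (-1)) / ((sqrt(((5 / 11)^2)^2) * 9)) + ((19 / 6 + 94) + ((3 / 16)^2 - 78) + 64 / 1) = -171759973 / 768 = -223645.80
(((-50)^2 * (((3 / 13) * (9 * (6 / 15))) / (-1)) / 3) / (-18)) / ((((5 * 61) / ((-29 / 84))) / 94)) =-4.09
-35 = -35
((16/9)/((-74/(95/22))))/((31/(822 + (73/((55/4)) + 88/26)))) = -5015544/1804231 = -2.78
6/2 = 3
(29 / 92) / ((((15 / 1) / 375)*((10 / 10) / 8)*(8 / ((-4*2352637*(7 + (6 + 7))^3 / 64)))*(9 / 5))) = -1066038640625 / 207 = -5149945123.79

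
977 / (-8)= -977 / 8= -122.12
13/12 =1.08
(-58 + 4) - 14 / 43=-2336 / 43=-54.33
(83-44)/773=39/773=0.05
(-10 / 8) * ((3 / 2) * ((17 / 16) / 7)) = -255 / 896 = -0.28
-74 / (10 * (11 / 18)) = -666 / 55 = -12.11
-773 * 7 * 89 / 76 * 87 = -41897373 / 76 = -551281.22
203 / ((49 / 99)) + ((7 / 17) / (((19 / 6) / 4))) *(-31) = 890877 / 2261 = 394.02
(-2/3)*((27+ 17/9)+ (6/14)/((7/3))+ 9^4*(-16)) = 92563190/1323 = 69964.62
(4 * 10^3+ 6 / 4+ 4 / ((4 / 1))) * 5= 40025 / 2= 20012.50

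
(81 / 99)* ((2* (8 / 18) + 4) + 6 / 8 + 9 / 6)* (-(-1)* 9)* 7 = 16191 / 44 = 367.98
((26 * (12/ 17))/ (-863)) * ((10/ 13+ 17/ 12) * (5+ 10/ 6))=-13640/ 44013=-0.31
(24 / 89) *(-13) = -312 / 89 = -3.51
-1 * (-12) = 12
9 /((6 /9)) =27 /2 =13.50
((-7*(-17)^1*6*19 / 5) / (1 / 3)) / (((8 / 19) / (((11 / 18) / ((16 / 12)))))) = 1417647 / 160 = 8860.29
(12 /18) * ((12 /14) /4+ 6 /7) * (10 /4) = 25 /14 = 1.79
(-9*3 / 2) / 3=-4.50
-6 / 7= -0.86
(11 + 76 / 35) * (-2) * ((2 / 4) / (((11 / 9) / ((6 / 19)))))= -24894 / 7315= -3.40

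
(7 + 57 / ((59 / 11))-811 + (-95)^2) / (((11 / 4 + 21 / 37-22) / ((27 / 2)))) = -970360668 / 163135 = -5948.21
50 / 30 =5 / 3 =1.67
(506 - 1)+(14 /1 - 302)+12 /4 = 220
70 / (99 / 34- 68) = -2380 / 2213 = -1.08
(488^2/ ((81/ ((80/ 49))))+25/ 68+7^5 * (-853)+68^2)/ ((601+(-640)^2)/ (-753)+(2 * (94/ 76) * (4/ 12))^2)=350368114252599529/ 13305472401312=26332.63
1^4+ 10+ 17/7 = 94/7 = 13.43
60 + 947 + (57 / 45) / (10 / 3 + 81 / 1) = 1273874 / 1265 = 1007.02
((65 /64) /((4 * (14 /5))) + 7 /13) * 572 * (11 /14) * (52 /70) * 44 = 507202839 /54880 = 9242.03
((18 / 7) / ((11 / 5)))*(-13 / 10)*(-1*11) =117 / 7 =16.71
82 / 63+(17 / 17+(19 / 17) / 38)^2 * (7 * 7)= 3876367 / 72828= 53.23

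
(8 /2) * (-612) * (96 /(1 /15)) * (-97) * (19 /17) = 382164480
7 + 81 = 88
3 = 3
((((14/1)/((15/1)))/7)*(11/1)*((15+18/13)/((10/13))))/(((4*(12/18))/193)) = 452199/200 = 2261.00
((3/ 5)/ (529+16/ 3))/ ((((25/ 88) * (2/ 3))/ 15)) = 3564/ 40075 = 0.09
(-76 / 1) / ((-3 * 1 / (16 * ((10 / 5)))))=2432 / 3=810.67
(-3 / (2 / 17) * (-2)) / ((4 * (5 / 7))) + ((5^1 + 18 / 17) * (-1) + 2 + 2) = 5369 / 340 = 15.79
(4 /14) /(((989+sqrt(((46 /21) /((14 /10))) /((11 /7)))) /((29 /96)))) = 13717 /157179632 - 29 *sqrt(53130) /75917762256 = 0.00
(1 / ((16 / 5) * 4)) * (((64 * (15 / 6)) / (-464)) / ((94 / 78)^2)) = -38025 / 2049952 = -0.02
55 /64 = 0.86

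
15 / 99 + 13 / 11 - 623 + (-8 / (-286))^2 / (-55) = -2097556223 / 3374085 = -621.67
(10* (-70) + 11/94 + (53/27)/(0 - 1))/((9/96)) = -28500560/3807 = -7486.36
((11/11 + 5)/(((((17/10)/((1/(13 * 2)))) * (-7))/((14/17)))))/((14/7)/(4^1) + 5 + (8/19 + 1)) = -0.00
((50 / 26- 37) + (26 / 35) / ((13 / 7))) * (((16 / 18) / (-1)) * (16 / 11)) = 288512 / 6435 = 44.83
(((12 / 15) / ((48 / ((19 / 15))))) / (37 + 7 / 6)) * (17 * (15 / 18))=323 / 41220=0.01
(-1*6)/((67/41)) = -246/67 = -3.67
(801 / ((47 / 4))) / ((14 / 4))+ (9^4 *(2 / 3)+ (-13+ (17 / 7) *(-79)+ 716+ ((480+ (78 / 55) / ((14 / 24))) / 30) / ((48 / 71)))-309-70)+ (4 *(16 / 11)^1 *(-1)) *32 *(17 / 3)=1264614781 / 361900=3494.38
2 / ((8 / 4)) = 1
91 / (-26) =-7 / 2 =-3.50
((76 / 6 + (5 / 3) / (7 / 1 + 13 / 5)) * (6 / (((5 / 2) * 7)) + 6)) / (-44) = -68413 / 36960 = -1.85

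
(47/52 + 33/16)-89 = -17895/208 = -86.03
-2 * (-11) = 22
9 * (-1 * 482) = -4338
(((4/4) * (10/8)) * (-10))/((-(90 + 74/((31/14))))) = 775/7652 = 0.10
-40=-40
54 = 54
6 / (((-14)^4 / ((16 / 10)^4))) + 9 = 13507161 / 1500625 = 9.00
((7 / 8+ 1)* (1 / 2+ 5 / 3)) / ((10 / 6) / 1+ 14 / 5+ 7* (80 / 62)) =30225 / 100432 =0.30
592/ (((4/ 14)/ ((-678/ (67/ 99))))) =-139076784/ 67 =-2075772.90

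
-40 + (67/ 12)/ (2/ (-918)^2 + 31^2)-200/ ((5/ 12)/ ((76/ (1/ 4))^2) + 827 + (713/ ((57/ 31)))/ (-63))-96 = -6327564331832259810413/ 46444983739765231874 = -136.24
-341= -341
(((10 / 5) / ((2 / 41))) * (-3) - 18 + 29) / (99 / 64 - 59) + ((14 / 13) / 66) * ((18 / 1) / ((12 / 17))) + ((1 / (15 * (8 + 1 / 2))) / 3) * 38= 1982945687 / 804490830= 2.46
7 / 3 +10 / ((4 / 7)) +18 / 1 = 227 / 6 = 37.83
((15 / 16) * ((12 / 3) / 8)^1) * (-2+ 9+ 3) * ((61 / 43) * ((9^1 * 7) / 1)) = 288225 / 688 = 418.93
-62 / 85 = -0.73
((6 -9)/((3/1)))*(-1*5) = 5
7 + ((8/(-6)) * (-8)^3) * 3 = 2055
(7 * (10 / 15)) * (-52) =-728 / 3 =-242.67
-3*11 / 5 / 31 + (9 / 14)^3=22443 / 425320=0.05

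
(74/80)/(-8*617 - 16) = -37/198080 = -0.00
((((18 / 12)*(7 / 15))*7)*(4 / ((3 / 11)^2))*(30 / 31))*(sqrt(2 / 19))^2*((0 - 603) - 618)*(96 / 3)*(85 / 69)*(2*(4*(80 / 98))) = -342916710400 / 40641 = -8437703.56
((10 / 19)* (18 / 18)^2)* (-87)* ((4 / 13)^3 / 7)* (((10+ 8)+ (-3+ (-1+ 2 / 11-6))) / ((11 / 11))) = -5011200 / 3214211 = -1.56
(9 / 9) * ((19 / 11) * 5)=95 / 11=8.64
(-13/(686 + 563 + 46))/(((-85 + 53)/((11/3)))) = 143/124320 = 0.00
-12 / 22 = -6 / 11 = -0.55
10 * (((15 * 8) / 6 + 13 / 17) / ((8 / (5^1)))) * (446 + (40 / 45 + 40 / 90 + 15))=12240275 / 204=60001.35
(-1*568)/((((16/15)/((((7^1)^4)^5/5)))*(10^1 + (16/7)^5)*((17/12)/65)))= -55701285117742782155018745/10341491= -5386194806700772853.26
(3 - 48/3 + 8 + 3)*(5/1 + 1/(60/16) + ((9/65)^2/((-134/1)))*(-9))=-8947357/849225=-10.54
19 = 19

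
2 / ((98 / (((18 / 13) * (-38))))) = -684 / 637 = -1.07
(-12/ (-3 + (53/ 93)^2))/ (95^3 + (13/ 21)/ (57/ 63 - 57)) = 20377044/ 3894849376451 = 0.00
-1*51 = -51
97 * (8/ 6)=129.33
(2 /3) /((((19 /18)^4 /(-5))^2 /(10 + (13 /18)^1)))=1969307769600 /16983563041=115.95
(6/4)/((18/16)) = 4/3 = 1.33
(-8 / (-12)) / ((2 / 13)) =13 / 3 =4.33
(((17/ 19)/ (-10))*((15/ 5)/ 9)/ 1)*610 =-1037/ 57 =-18.19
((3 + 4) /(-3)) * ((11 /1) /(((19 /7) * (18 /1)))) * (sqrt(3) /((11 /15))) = -245 * sqrt(3) /342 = -1.24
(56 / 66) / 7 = 4 / 33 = 0.12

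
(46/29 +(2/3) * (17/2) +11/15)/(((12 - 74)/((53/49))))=-30687/220255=-0.14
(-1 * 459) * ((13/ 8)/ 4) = -5967/ 32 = -186.47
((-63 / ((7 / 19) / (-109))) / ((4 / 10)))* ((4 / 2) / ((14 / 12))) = 559170 / 7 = 79881.43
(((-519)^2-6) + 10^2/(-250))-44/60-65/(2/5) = 8075741/30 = 269191.37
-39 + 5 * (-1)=-44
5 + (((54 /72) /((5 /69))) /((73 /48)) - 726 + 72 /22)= -2854351 /4015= -710.92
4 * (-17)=-68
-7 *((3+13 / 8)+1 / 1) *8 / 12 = -105 / 4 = -26.25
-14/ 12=-7/ 6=-1.17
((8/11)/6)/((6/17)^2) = 289/297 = 0.97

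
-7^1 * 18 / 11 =-126 / 11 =-11.45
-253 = -253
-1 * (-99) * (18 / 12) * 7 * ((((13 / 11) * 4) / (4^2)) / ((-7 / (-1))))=351 / 8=43.88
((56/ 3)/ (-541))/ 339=-56/ 550197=-0.00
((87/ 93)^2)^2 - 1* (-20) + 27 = 44112768/ 923521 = 47.77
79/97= 0.81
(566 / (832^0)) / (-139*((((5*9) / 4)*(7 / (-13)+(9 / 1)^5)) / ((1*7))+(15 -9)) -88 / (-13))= -103012 / 2400913381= -0.00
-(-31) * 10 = 310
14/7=2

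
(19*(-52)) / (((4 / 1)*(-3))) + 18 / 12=503 / 6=83.83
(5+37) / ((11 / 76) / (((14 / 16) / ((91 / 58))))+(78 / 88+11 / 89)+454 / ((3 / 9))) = 0.03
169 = 169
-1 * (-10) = 10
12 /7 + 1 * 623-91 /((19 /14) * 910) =624.64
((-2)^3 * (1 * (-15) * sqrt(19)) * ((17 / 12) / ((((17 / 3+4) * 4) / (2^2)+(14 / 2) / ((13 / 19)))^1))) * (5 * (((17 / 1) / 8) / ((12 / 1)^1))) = 32.97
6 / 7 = 0.86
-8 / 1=-8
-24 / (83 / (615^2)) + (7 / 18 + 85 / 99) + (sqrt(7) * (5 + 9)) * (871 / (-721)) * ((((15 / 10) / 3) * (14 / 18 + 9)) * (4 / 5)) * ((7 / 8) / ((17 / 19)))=-1797304699 / 16434 - 5097092 * sqrt(7) / 78795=-109536.17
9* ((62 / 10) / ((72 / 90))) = 279 / 4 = 69.75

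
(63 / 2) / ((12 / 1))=21 / 8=2.62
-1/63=-0.02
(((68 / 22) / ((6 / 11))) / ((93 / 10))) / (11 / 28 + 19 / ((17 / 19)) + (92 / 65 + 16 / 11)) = 57857800 / 2326211883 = 0.02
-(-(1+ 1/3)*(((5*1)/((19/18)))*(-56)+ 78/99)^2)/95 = 109993049104/112041765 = 981.71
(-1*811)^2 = 657721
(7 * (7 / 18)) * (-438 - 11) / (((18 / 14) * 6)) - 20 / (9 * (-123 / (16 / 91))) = -574588597 / 3626532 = -158.44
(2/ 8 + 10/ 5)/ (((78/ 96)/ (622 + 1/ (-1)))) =22356/ 13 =1719.69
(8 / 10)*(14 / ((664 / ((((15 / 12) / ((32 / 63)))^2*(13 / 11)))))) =1805895 / 14958592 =0.12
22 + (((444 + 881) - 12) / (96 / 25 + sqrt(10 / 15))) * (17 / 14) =42210446 / 92393 - 13950625 * sqrt(6) / 369572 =364.39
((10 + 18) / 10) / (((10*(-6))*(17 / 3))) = -7 / 850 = -0.01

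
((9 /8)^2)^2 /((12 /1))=2187 /16384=0.13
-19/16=-1.19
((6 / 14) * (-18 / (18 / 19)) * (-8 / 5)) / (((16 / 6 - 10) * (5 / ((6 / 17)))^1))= -0.13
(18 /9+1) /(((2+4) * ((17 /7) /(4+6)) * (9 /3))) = 0.69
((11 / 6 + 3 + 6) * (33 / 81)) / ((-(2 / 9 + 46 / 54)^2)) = -6435 / 1682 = -3.83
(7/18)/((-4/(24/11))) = -7/33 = -0.21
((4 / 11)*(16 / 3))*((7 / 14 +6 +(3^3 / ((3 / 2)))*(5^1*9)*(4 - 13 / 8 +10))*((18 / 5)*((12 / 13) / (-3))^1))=-15406464 / 715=-21547.50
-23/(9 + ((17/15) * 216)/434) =-24955/10377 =-2.40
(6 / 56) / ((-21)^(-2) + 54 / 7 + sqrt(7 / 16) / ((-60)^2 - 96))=3509695429632 / 252772350050593 - 32450544 * sqrt(7) / 252772350050593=0.01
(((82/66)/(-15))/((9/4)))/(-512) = 41/570240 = 0.00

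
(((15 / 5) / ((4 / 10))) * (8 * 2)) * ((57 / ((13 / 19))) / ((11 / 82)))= 10656720 / 143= 74522.52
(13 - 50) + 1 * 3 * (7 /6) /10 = -733 /20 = -36.65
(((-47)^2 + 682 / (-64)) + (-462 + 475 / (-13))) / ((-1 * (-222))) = 707119 / 92352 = 7.66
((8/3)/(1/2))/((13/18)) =96/13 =7.38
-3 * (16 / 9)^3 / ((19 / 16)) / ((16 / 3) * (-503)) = 4096 / 774117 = 0.01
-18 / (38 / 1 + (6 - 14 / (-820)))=-7380 / 18047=-0.41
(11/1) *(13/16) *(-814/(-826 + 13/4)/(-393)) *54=-174603/143707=-1.21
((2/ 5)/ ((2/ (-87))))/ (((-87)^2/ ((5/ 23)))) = -1/ 2001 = -0.00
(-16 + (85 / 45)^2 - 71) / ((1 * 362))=-3379 / 14661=-0.23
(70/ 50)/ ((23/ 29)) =203/ 115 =1.77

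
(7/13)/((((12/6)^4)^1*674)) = 0.00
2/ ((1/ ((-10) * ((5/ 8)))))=-25/ 2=-12.50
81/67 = 1.21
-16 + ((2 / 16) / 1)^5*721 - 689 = -23100719 / 32768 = -704.98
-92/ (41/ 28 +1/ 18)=-23184/ 383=-60.53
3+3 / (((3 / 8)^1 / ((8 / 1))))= 67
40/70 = 4/7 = 0.57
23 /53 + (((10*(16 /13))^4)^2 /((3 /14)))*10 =3186865733688285419749 /129701184639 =24570829808.21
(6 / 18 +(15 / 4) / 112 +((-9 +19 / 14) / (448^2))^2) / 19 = 8688344532523 / 450031572221952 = 0.02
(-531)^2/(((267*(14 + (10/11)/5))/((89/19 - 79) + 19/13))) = -6201418905/1143116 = -5425.01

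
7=7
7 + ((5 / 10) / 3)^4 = 9073 / 1296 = 7.00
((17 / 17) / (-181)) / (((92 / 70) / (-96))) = 1680 / 4163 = 0.40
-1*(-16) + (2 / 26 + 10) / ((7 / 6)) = 2242 / 91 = 24.64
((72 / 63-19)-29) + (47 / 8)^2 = -5529 / 448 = -12.34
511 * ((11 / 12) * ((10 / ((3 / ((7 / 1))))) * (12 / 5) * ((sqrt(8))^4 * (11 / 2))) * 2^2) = 110801152 / 3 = 36933717.33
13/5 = 2.60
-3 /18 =-0.17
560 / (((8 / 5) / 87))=30450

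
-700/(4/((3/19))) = -27.63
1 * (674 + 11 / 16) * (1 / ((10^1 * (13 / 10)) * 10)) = 2159 / 416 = 5.19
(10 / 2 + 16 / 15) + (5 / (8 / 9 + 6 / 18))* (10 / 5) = 2351 / 165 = 14.25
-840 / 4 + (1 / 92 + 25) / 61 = -1176219 / 5612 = -209.59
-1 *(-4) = 4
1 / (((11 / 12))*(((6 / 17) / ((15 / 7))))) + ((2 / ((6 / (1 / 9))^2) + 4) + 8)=2090849 / 112266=18.62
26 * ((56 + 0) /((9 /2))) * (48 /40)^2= 11648 /25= 465.92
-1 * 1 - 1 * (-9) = 8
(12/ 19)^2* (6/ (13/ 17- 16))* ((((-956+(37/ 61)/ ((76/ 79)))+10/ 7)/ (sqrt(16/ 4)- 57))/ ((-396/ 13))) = 41049367866/ 458927219135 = 0.09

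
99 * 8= 792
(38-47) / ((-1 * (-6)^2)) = 1 / 4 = 0.25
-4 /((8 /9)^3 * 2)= -729 /256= -2.85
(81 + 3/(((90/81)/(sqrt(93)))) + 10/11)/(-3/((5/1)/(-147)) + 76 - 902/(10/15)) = -4505/65384 - 27* sqrt(93)/11888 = -0.09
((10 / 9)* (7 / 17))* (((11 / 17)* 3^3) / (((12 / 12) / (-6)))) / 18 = -770 / 289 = -2.66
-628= -628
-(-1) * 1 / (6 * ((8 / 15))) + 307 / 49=5157 / 784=6.58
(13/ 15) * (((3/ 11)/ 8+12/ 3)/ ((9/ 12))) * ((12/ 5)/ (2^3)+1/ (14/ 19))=26767/ 3465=7.72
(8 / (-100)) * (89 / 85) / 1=-178 / 2125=-0.08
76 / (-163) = -76 / 163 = -0.47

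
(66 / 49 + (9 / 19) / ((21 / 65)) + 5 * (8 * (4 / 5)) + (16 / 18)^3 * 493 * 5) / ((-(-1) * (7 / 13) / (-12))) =-62328453148 / 1583631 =-39357.94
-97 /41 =-2.37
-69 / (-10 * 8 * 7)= 69 / 560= 0.12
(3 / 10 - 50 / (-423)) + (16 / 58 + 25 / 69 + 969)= 2736926783 / 2821410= 970.06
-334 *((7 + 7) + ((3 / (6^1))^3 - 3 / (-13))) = -249331 / 52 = -4794.83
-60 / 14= -30 / 7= -4.29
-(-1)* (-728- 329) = -1057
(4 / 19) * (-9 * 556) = -20016 / 19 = -1053.47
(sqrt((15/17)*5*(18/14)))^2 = 675/119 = 5.67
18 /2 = 9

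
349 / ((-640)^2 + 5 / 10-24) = 698 / 819153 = 0.00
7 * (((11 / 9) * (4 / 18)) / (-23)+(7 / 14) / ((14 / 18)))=16459 / 3726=4.42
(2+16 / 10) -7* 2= -52 / 5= -10.40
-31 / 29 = -1.07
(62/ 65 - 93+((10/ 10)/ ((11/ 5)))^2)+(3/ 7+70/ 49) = -4953981/ 55055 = -89.98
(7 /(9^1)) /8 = 7 /72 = 0.10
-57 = -57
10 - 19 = -9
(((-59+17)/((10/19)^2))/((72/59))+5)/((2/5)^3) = -715465/384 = -1863.19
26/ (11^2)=26/ 121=0.21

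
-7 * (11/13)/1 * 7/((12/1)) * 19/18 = -10241/2808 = -3.65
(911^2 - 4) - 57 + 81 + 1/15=12449116/15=829941.07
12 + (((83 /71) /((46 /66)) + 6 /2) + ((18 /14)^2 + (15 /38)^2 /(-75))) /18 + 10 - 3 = 13415810635 /693267288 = 19.35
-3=-3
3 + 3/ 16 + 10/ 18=539/ 144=3.74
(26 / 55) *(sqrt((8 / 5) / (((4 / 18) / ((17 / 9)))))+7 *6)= 52 *sqrt(85) / 275+1092 / 55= 21.60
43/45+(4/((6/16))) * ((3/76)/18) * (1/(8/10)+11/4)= 299/285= 1.05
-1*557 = -557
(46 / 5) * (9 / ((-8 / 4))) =-207 / 5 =-41.40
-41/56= -0.73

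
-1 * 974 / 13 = -974 / 13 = -74.92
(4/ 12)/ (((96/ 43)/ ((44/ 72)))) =473/ 5184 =0.09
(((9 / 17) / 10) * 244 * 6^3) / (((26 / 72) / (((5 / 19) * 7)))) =59766336 / 4199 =14233.47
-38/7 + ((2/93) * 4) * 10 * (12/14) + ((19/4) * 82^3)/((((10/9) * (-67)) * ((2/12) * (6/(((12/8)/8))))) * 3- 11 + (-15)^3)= -2578419293/4469549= -576.89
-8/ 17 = -0.47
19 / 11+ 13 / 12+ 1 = 503 / 132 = 3.81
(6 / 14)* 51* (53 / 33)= 2703 / 77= 35.10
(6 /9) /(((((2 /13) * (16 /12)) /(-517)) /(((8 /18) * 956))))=-6425276 /9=-713919.56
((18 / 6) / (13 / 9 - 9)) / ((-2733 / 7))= 63 / 61948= 0.00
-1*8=-8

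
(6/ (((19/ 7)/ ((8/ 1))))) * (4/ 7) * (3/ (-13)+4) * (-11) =-418.98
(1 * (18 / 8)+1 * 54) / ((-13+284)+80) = 25 / 156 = 0.16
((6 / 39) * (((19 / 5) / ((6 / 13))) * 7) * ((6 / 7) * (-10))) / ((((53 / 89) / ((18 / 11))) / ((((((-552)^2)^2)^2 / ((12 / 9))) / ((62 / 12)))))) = -4722818324582770650963247104 / 18073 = -261319002079498182424791.00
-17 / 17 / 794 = -1 / 794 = -0.00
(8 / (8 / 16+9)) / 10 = 8 / 95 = 0.08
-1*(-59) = 59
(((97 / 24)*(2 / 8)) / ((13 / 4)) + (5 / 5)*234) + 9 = 75913 / 312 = 243.31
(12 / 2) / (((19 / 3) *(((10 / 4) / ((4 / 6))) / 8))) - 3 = -93 / 95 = -0.98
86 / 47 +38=1872 / 47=39.83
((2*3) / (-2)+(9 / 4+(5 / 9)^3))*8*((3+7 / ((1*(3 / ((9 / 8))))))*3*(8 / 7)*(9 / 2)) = -1205 / 3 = -401.67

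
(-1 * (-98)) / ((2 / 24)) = 1176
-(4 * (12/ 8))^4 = -1296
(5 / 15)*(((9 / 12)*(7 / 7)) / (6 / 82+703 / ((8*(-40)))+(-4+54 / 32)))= -3280 / 58203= -0.06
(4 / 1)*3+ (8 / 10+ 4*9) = 244 / 5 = 48.80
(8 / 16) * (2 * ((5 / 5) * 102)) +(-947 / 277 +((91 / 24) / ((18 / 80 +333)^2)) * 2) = 14554278527761 / 147637322271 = 98.58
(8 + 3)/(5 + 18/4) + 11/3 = 275/57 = 4.82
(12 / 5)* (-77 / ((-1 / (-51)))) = -47124 / 5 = -9424.80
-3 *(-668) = 2004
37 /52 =0.71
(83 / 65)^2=1.63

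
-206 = -206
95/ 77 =1.23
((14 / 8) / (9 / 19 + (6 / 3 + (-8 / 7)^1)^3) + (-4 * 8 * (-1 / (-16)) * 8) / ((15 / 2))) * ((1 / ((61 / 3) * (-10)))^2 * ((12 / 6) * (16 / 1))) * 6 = -944652 / 371634875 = -0.00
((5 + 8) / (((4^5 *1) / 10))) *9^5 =3838185 / 512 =7496.46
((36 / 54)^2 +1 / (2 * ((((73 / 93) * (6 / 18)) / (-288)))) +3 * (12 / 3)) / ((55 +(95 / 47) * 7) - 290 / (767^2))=-222081450656 / 28548525735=-7.78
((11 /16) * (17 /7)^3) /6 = 54043 /32928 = 1.64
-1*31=-31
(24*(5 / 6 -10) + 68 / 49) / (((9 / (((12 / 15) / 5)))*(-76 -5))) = 42848 / 893025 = 0.05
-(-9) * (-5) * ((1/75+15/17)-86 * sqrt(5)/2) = 4286.49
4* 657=2628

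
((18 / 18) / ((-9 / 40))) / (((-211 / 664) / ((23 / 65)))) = 4.95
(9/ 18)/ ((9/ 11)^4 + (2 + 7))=14641/ 276660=0.05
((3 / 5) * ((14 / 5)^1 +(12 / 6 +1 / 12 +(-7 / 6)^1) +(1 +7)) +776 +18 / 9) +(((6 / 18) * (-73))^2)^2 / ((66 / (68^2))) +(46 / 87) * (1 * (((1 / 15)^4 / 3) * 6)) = 4760265289350323 / 193792500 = 24563723.00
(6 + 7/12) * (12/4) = 79/4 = 19.75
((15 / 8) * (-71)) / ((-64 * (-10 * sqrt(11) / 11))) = -0.69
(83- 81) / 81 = 0.02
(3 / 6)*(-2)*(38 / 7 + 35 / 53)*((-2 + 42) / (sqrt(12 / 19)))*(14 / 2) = -15060*sqrt(57) / 53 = -2145.29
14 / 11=1.27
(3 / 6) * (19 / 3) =19 / 6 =3.17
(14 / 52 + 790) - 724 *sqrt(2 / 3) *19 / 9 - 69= 18753 / 26 - 13756 *sqrt(6) / 27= -526.70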